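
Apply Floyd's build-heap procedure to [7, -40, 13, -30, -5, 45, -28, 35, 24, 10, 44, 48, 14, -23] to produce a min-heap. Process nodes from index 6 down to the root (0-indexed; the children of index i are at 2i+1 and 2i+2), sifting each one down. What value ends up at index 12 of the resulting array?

sift down from index 6: already satisfies heap property
sift down from index 5:
  45 vs smaller child 14 at index 12, swap → [7, -40, 13, -30, -5, 14, -28, 35, 24, 10, 44, 48, 45, -23]
sift down from index 4: already satisfies heap property
sift down from index 3: already satisfies heap property
sift down from index 2:
  13 vs smaller child -28 at index 6, swap → [7, -40, -28, -30, -5, 14, 13, 35, 24, 10, 44, 48, 45, -23]
  13 vs only child -23 at index 13, swap → [7, -40, -28, -30, -5, 14, -23, 35, 24, 10, 44, 48, 45, 13]
sift down from index 1: already satisfies heap property
sift down from index 0:
  7 vs smaller child -40 at index 1, swap → [-40, 7, -28, -30, -5, 14, -23, 35, 24, 10, 44, 48, 45, 13]
  7 vs smaller child -30 at index 3, swap → [-40, -30, -28, 7, -5, 14, -23, 35, 24, 10, 44, 48, 45, 13]
resulting array: [-40, -30, -28, 7, -5, 14, -23, 35, 24, 10, 44, 48, 45, 13]

45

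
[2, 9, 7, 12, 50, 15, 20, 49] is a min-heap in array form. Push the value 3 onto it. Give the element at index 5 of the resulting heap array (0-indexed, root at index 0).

15

append 3 at index 8 → [2, 9, 7, 12, 50, 15, 20, 49, 3]
3 < parent 12 at index 3, swap → [2, 9, 7, 3, 50, 15, 20, 49, 12]
3 < parent 9 at index 1, swap → [2, 3, 7, 9, 50, 15, 20, 49, 12]
resulting array: [2, 3, 7, 9, 50, 15, 20, 49, 12]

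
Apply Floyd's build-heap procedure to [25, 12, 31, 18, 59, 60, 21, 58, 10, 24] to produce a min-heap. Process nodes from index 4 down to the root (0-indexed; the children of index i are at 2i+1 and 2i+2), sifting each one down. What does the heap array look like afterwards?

sift down from index 4:
  59 vs only child 24 at index 9, swap → [25, 12, 31, 18, 24, 60, 21, 58, 10, 59]
sift down from index 3:
  18 vs smaller child 10 at index 8, swap → [25, 12, 31, 10, 24, 60, 21, 58, 18, 59]
sift down from index 2:
  31 vs smaller child 21 at index 6, swap → [25, 12, 21, 10, 24, 60, 31, 58, 18, 59]
sift down from index 1:
  12 vs smaller child 10 at index 3, swap → [25, 10, 21, 12, 24, 60, 31, 58, 18, 59]
sift down from index 0:
  25 vs smaller child 10 at index 1, swap → [10, 25, 21, 12, 24, 60, 31, 58, 18, 59]
  25 vs smaller child 12 at index 3, swap → [10, 12, 21, 25, 24, 60, 31, 58, 18, 59]
  25 vs smaller child 18 at index 8, swap → [10, 12, 21, 18, 24, 60, 31, 58, 25, 59]

[10, 12, 21, 18, 24, 60, 31, 58, 25, 59]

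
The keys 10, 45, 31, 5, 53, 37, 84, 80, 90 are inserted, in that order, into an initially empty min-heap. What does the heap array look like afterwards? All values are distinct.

[5, 10, 31, 45, 53, 37, 84, 80, 90]

Insert 10:
  append 10 at index 0 → [10] (no swap needed)
Insert 45:
  append 45 at index 1 → [10, 45] (no swap needed)
Insert 31:
  append 31 at index 2 → [10, 45, 31] (no swap needed)
Insert 5:
  append 5 at index 3 → [10, 45, 31, 5]
  5 < parent 45 at index 1, swap → [10, 5, 31, 45]
  5 < parent 10 at index 0, swap → [5, 10, 31, 45]
Insert 53:
  append 53 at index 4 → [5, 10, 31, 45, 53] (no swap needed)
Insert 37:
  append 37 at index 5 → [5, 10, 31, 45, 53, 37] (no swap needed)
Insert 84:
  append 84 at index 6 → [5, 10, 31, 45, 53, 37, 84] (no swap needed)
Insert 80:
  append 80 at index 7 → [5, 10, 31, 45, 53, 37, 84, 80] (no swap needed)
Insert 90:
  append 90 at index 8 → [5, 10, 31, 45, 53, 37, 84, 80, 90] (no swap needed)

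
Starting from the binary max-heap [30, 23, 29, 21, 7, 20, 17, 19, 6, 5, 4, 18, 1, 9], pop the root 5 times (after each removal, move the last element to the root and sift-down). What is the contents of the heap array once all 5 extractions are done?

extract-max #1 returns 30:
  remove root 30; move last element 9 to root → [9, 23, 29, 21, 7, 20, 17, 19, 6, 5, 4, 18, 1]
  9 vs larger child 29 at index 2, swap → [29, 23, 9, 21, 7, 20, 17, 19, 6, 5, 4, 18, 1]
  9 vs larger child 20 at index 5, swap → [29, 23, 20, 21, 7, 9, 17, 19, 6, 5, 4, 18, 1]
  9 vs larger child 18 at index 11, swap → [29, 23, 20, 21, 7, 18, 17, 19, 6, 5, 4, 9, 1]
extract-max #2 returns 29:
  remove root 29; move last element 1 to root → [1, 23, 20, 21, 7, 18, 17, 19, 6, 5, 4, 9]
  1 vs larger child 23 at index 1, swap → [23, 1, 20, 21, 7, 18, 17, 19, 6, 5, 4, 9]
  1 vs larger child 21 at index 3, swap → [23, 21, 20, 1, 7, 18, 17, 19, 6, 5, 4, 9]
  1 vs larger child 19 at index 7, swap → [23, 21, 20, 19, 7, 18, 17, 1, 6, 5, 4, 9]
extract-max #3 returns 23:
  remove root 23; move last element 9 to root → [9, 21, 20, 19, 7, 18, 17, 1, 6, 5, 4]
  9 vs larger child 21 at index 1, swap → [21, 9, 20, 19, 7, 18, 17, 1, 6, 5, 4]
  9 vs larger child 19 at index 3, swap → [21, 19, 20, 9, 7, 18, 17, 1, 6, 5, 4]
extract-max #4 returns 21:
  remove root 21; move last element 4 to root → [4, 19, 20, 9, 7, 18, 17, 1, 6, 5]
  4 vs larger child 20 at index 2, swap → [20, 19, 4, 9, 7, 18, 17, 1, 6, 5]
  4 vs larger child 18 at index 5, swap → [20, 19, 18, 9, 7, 4, 17, 1, 6, 5]
extract-max #5 returns 20:
  remove root 20; move last element 5 to root → [5, 19, 18, 9, 7, 4, 17, 1, 6]
  5 vs larger child 19 at index 1, swap → [19, 5, 18, 9, 7, 4, 17, 1, 6]
  5 vs larger child 9 at index 3, swap → [19, 9, 18, 5, 7, 4, 17, 1, 6]
  5 vs larger child 6 at index 8, swap → [19, 9, 18, 6, 7, 4, 17, 1, 5]

[19, 9, 18, 6, 7, 4, 17, 1, 5]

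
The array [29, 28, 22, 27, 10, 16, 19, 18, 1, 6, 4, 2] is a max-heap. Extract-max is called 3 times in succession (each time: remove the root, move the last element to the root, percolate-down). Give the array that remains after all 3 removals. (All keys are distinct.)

[22, 18, 19, 4, 10, 16, 6, 2, 1]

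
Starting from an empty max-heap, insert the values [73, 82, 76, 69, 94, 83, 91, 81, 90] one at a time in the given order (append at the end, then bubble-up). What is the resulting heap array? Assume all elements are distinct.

Insert 73:
  append 73 at index 0 → [73] (no swap needed)
Insert 82:
  append 82 at index 1 → [73, 82]
  82 > parent 73 at index 0, swap → [82, 73]
Insert 76:
  append 76 at index 2 → [82, 73, 76] (no swap needed)
Insert 69:
  append 69 at index 3 → [82, 73, 76, 69] (no swap needed)
Insert 94:
  append 94 at index 4 → [82, 73, 76, 69, 94]
  94 > parent 73 at index 1, swap → [82, 94, 76, 69, 73]
  94 > parent 82 at index 0, swap → [94, 82, 76, 69, 73]
Insert 83:
  append 83 at index 5 → [94, 82, 76, 69, 73, 83]
  83 > parent 76 at index 2, swap → [94, 82, 83, 69, 73, 76]
Insert 91:
  append 91 at index 6 → [94, 82, 83, 69, 73, 76, 91]
  91 > parent 83 at index 2, swap → [94, 82, 91, 69, 73, 76, 83]
Insert 81:
  append 81 at index 7 → [94, 82, 91, 69, 73, 76, 83, 81]
  81 > parent 69 at index 3, swap → [94, 82, 91, 81, 73, 76, 83, 69]
Insert 90:
  append 90 at index 8 → [94, 82, 91, 81, 73, 76, 83, 69, 90]
  90 > parent 81 at index 3, swap → [94, 82, 91, 90, 73, 76, 83, 69, 81]
  90 > parent 82 at index 1, swap → [94, 90, 91, 82, 73, 76, 83, 69, 81]

[94, 90, 91, 82, 73, 76, 83, 69, 81]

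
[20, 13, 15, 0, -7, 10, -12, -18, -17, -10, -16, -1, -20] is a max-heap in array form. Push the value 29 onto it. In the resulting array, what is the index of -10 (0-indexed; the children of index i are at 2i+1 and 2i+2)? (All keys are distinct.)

9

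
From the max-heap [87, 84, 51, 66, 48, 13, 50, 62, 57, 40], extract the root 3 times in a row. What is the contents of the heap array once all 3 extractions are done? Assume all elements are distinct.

extract-max #1 returns 87:
  remove root 87; move last element 40 to root → [40, 84, 51, 66, 48, 13, 50, 62, 57]
  40 vs larger child 84 at index 1, swap → [84, 40, 51, 66, 48, 13, 50, 62, 57]
  40 vs larger child 66 at index 3, swap → [84, 66, 51, 40, 48, 13, 50, 62, 57]
  40 vs larger child 62 at index 7, swap → [84, 66, 51, 62, 48, 13, 50, 40, 57]
extract-max #2 returns 84:
  remove root 84; move last element 57 to root → [57, 66, 51, 62, 48, 13, 50, 40]
  57 vs larger child 66 at index 1, swap → [66, 57, 51, 62, 48, 13, 50, 40]
  57 vs larger child 62 at index 3, swap → [66, 62, 51, 57, 48, 13, 50, 40]
extract-max #3 returns 66:
  remove root 66; move last element 40 to root → [40, 62, 51, 57, 48, 13, 50]
  40 vs larger child 62 at index 1, swap → [62, 40, 51, 57, 48, 13, 50]
  40 vs larger child 57 at index 3, swap → [62, 57, 51, 40, 48, 13, 50]

[62, 57, 51, 40, 48, 13, 50]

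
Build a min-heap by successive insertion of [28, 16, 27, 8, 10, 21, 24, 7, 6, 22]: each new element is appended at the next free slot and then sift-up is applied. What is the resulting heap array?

[6, 7, 21, 8, 16, 27, 24, 28, 10, 22]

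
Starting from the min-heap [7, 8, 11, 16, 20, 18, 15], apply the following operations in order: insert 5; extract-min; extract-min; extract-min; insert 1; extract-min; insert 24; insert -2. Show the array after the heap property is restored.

insert 5:
  append 5 at index 7 → [7, 8, 11, 16, 20, 18, 15, 5]
  5 < parent 16 at index 3, swap → [7, 8, 11, 5, 20, 18, 15, 16]
  5 < parent 8 at index 1, swap → [7, 5, 11, 8, 20, 18, 15, 16]
  5 < parent 7 at index 0, swap → [5, 7, 11, 8, 20, 18, 15, 16]
extract-min → returns 5:
  remove root 5; move last element 16 to root → [16, 7, 11, 8, 20, 18, 15]
  16 vs smaller child 7 at index 1, swap → [7, 16, 11, 8, 20, 18, 15]
  16 vs smaller child 8 at index 3, swap → [7, 8, 11, 16, 20, 18, 15]
extract-min → returns 7:
  remove root 7; move last element 15 to root → [15, 8, 11, 16, 20, 18]
  15 vs smaller child 8 at index 1, swap → [8, 15, 11, 16, 20, 18]
extract-min → returns 8:
  remove root 8; move last element 18 to root → [18, 15, 11, 16, 20]
  18 vs smaller child 11 at index 2, swap → [11, 15, 18, 16, 20]
insert 1:
  append 1 at index 5 → [11, 15, 18, 16, 20, 1]
  1 < parent 18 at index 2, swap → [11, 15, 1, 16, 20, 18]
  1 < parent 11 at index 0, swap → [1, 15, 11, 16, 20, 18]
extract-min → returns 1:
  remove root 1; move last element 18 to root → [18, 15, 11, 16, 20]
  18 vs smaller child 11 at index 2, swap → [11, 15, 18, 16, 20]
insert 24:
  append 24 at index 5 → [11, 15, 18, 16, 20, 24] (no swap needed)
insert -2:
  append -2 at index 6 → [11, 15, 18, 16, 20, 24, -2]
  -2 < parent 18 at index 2, swap → [11, 15, -2, 16, 20, 24, 18]
  -2 < parent 11 at index 0, swap → [-2, 15, 11, 16, 20, 24, 18]

[-2, 15, 11, 16, 20, 24, 18]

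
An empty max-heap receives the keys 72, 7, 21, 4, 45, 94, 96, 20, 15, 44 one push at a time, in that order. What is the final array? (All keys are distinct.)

[96, 45, 94, 20, 44, 21, 72, 4, 15, 7]

Insert 72:
  append 72 at index 0 → [72] (no swap needed)
Insert 7:
  append 7 at index 1 → [72, 7] (no swap needed)
Insert 21:
  append 21 at index 2 → [72, 7, 21] (no swap needed)
Insert 4:
  append 4 at index 3 → [72, 7, 21, 4] (no swap needed)
Insert 45:
  append 45 at index 4 → [72, 7, 21, 4, 45]
  45 > parent 7 at index 1, swap → [72, 45, 21, 4, 7]
Insert 94:
  append 94 at index 5 → [72, 45, 21, 4, 7, 94]
  94 > parent 21 at index 2, swap → [72, 45, 94, 4, 7, 21]
  94 > parent 72 at index 0, swap → [94, 45, 72, 4, 7, 21]
Insert 96:
  append 96 at index 6 → [94, 45, 72, 4, 7, 21, 96]
  96 > parent 72 at index 2, swap → [94, 45, 96, 4, 7, 21, 72]
  96 > parent 94 at index 0, swap → [96, 45, 94, 4, 7, 21, 72]
Insert 20:
  append 20 at index 7 → [96, 45, 94, 4, 7, 21, 72, 20]
  20 > parent 4 at index 3, swap → [96, 45, 94, 20, 7, 21, 72, 4]
Insert 15:
  append 15 at index 8 → [96, 45, 94, 20, 7, 21, 72, 4, 15] (no swap needed)
Insert 44:
  append 44 at index 9 → [96, 45, 94, 20, 7, 21, 72, 4, 15, 44]
  44 > parent 7 at index 4, swap → [96, 45, 94, 20, 44, 21, 72, 4, 15, 7]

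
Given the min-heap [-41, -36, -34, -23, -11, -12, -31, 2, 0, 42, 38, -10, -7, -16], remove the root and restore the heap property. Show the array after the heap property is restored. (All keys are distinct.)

[-36, -23, -34, -16, -11, -12, -31, 2, 0, 42, 38, -10, -7]

remove root -41; move last element -16 to root → [-16, -36, -34, -23, -11, -12, -31, 2, 0, 42, 38, -10, -7]
-16 vs smaller child -36 at index 1, swap → [-36, -16, -34, -23, -11, -12, -31, 2, 0, 42, 38, -10, -7]
-16 vs smaller child -23 at index 3, swap → [-36, -23, -34, -16, -11, -12, -31, 2, 0, 42, 38, -10, -7]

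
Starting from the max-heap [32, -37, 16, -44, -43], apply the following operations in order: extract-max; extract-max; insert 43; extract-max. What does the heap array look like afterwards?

[-37, -44, -43]

extract-max → returns 32:
  remove root 32; move last element -43 to root → [-43, -37, 16, -44]
  -43 vs larger child 16 at index 2, swap → [16, -37, -43, -44]
extract-max → returns 16:
  remove root 16; move last element -44 to root → [-44, -37, -43]
  -44 vs larger child -37 at index 1, swap → [-37, -44, -43]
insert 43:
  append 43 at index 3 → [-37, -44, -43, 43]
  43 > parent -44 at index 1, swap → [-37, 43, -43, -44]
  43 > parent -37 at index 0, swap → [43, -37, -43, -44]
extract-max → returns 43:
  remove root 43; move last element -44 to root → [-44, -37, -43]
  -44 vs larger child -37 at index 1, swap → [-37, -44, -43]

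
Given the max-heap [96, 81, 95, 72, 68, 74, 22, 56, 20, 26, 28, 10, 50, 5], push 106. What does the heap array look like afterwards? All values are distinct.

[106, 81, 96, 72, 68, 74, 95, 56, 20, 26, 28, 10, 50, 5, 22]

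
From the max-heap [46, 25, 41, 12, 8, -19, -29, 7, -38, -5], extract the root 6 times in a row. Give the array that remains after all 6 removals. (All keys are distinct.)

extract-max #1 returns 46:
  remove root 46; move last element -5 to root → [-5, 25, 41, 12, 8, -19, -29, 7, -38]
  -5 vs larger child 41 at index 2, swap → [41, 25, -5, 12, 8, -19, -29, 7, -38]
extract-max #2 returns 41:
  remove root 41; move last element -38 to root → [-38, 25, -5, 12, 8, -19, -29, 7]
  -38 vs larger child 25 at index 1, swap → [25, -38, -5, 12, 8, -19, -29, 7]
  -38 vs larger child 12 at index 3, swap → [25, 12, -5, -38, 8, -19, -29, 7]
  -38 vs only child 7 at index 7, swap → [25, 12, -5, 7, 8, -19, -29, -38]
extract-max #3 returns 25:
  remove root 25; move last element -38 to root → [-38, 12, -5, 7, 8, -19, -29]
  -38 vs larger child 12 at index 1, swap → [12, -38, -5, 7, 8, -19, -29]
  -38 vs larger child 8 at index 4, swap → [12, 8, -5, 7, -38, -19, -29]
extract-max #4 returns 12:
  remove root 12; move last element -29 to root → [-29, 8, -5, 7, -38, -19]
  -29 vs larger child 8 at index 1, swap → [8, -29, -5, 7, -38, -19]
  -29 vs larger child 7 at index 3, swap → [8, 7, -5, -29, -38, -19]
extract-max #5 returns 8:
  remove root 8; move last element -19 to root → [-19, 7, -5, -29, -38]
  -19 vs larger child 7 at index 1, swap → [7, -19, -5, -29, -38]
extract-max #6 returns 7:
  remove root 7; move last element -38 to root → [-38, -19, -5, -29]
  -38 vs larger child -5 at index 2, swap → [-5, -19, -38, -29]

[-5, -19, -38, -29]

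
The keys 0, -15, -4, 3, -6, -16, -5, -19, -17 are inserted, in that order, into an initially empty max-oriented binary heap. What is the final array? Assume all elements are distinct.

[3, 0, -4, -15, -6, -16, -5, -19, -17]

Insert 0:
  append 0 at index 0 → [0] (no swap needed)
Insert -15:
  append -15 at index 1 → [0, -15] (no swap needed)
Insert -4:
  append -4 at index 2 → [0, -15, -4] (no swap needed)
Insert 3:
  append 3 at index 3 → [0, -15, -4, 3]
  3 > parent -15 at index 1, swap → [0, 3, -4, -15]
  3 > parent 0 at index 0, swap → [3, 0, -4, -15]
Insert -6:
  append -6 at index 4 → [3, 0, -4, -15, -6] (no swap needed)
Insert -16:
  append -16 at index 5 → [3, 0, -4, -15, -6, -16] (no swap needed)
Insert -5:
  append -5 at index 6 → [3, 0, -4, -15, -6, -16, -5] (no swap needed)
Insert -19:
  append -19 at index 7 → [3, 0, -4, -15, -6, -16, -5, -19] (no swap needed)
Insert -17:
  append -17 at index 8 → [3, 0, -4, -15, -6, -16, -5, -19, -17] (no swap needed)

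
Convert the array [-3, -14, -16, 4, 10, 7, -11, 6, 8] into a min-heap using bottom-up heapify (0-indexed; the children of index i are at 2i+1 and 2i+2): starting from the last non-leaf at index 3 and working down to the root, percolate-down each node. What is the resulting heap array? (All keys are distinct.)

[-16, -14, -11, 4, 10, 7, -3, 6, 8]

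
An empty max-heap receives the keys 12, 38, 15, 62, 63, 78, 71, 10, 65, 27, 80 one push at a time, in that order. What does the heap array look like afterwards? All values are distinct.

[80, 78, 71, 62, 65, 15, 63, 10, 12, 27, 38]

Insert 12:
  append 12 at index 0 → [12] (no swap needed)
Insert 38:
  append 38 at index 1 → [12, 38]
  38 > parent 12 at index 0, swap → [38, 12]
Insert 15:
  append 15 at index 2 → [38, 12, 15] (no swap needed)
Insert 62:
  append 62 at index 3 → [38, 12, 15, 62]
  62 > parent 12 at index 1, swap → [38, 62, 15, 12]
  62 > parent 38 at index 0, swap → [62, 38, 15, 12]
Insert 63:
  append 63 at index 4 → [62, 38, 15, 12, 63]
  63 > parent 38 at index 1, swap → [62, 63, 15, 12, 38]
  63 > parent 62 at index 0, swap → [63, 62, 15, 12, 38]
Insert 78:
  append 78 at index 5 → [63, 62, 15, 12, 38, 78]
  78 > parent 15 at index 2, swap → [63, 62, 78, 12, 38, 15]
  78 > parent 63 at index 0, swap → [78, 62, 63, 12, 38, 15]
Insert 71:
  append 71 at index 6 → [78, 62, 63, 12, 38, 15, 71]
  71 > parent 63 at index 2, swap → [78, 62, 71, 12, 38, 15, 63]
Insert 10:
  append 10 at index 7 → [78, 62, 71, 12, 38, 15, 63, 10] (no swap needed)
Insert 65:
  append 65 at index 8 → [78, 62, 71, 12, 38, 15, 63, 10, 65]
  65 > parent 12 at index 3, swap → [78, 62, 71, 65, 38, 15, 63, 10, 12]
  65 > parent 62 at index 1, swap → [78, 65, 71, 62, 38, 15, 63, 10, 12]
Insert 27:
  append 27 at index 9 → [78, 65, 71, 62, 38, 15, 63, 10, 12, 27] (no swap needed)
Insert 80:
  append 80 at index 10 → [78, 65, 71, 62, 38, 15, 63, 10, 12, 27, 80]
  80 > parent 38 at index 4, swap → [78, 65, 71, 62, 80, 15, 63, 10, 12, 27, 38]
  80 > parent 65 at index 1, swap → [78, 80, 71, 62, 65, 15, 63, 10, 12, 27, 38]
  80 > parent 78 at index 0, swap → [80, 78, 71, 62, 65, 15, 63, 10, 12, 27, 38]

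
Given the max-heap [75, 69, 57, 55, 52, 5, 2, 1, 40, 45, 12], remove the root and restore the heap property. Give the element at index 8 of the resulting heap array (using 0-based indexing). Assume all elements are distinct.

12

remove root 75; move last element 12 to root → [12, 69, 57, 55, 52, 5, 2, 1, 40, 45]
12 vs larger child 69 at index 1, swap → [69, 12, 57, 55, 52, 5, 2, 1, 40, 45]
12 vs larger child 55 at index 3, swap → [69, 55, 57, 12, 52, 5, 2, 1, 40, 45]
12 vs larger child 40 at index 8, swap → [69, 55, 57, 40, 52, 5, 2, 1, 12, 45]
resulting array: [69, 55, 57, 40, 52, 5, 2, 1, 12, 45]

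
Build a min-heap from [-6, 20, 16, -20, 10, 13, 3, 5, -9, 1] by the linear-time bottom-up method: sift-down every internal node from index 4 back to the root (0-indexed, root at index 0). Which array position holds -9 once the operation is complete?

1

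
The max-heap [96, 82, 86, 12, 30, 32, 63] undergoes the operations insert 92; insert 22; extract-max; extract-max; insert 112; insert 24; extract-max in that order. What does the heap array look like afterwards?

[86, 82, 63, 24, 30, 32, 12, 22]

insert 92:
  append 92 at index 7 → [96, 82, 86, 12, 30, 32, 63, 92]
  92 > parent 12 at index 3, swap → [96, 82, 86, 92, 30, 32, 63, 12]
  92 > parent 82 at index 1, swap → [96, 92, 86, 82, 30, 32, 63, 12]
insert 22:
  append 22 at index 8 → [96, 92, 86, 82, 30, 32, 63, 12, 22] (no swap needed)
extract-max → returns 96:
  remove root 96; move last element 22 to root → [22, 92, 86, 82, 30, 32, 63, 12]
  22 vs larger child 92 at index 1, swap → [92, 22, 86, 82, 30, 32, 63, 12]
  22 vs larger child 82 at index 3, swap → [92, 82, 86, 22, 30, 32, 63, 12]
extract-max → returns 92:
  remove root 92; move last element 12 to root → [12, 82, 86, 22, 30, 32, 63]
  12 vs larger child 86 at index 2, swap → [86, 82, 12, 22, 30, 32, 63]
  12 vs larger child 63 at index 6, swap → [86, 82, 63, 22, 30, 32, 12]
insert 112:
  append 112 at index 7 → [86, 82, 63, 22, 30, 32, 12, 112]
  112 > parent 22 at index 3, swap → [86, 82, 63, 112, 30, 32, 12, 22]
  112 > parent 82 at index 1, swap → [86, 112, 63, 82, 30, 32, 12, 22]
  112 > parent 86 at index 0, swap → [112, 86, 63, 82, 30, 32, 12, 22]
insert 24:
  append 24 at index 8 → [112, 86, 63, 82, 30, 32, 12, 22, 24] (no swap needed)
extract-max → returns 112:
  remove root 112; move last element 24 to root → [24, 86, 63, 82, 30, 32, 12, 22]
  24 vs larger child 86 at index 1, swap → [86, 24, 63, 82, 30, 32, 12, 22]
  24 vs larger child 82 at index 3, swap → [86, 82, 63, 24, 30, 32, 12, 22]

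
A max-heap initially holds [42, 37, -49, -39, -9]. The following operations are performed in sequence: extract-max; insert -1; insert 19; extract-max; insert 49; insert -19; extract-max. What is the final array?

[19, -1, -19, -39, -9, -49]

extract-max → returns 42:
  remove root 42; move last element -9 to root → [-9, 37, -49, -39]
  -9 vs larger child 37 at index 1, swap → [37, -9, -49, -39]
insert -1:
  append -1 at index 4 → [37, -9, -49, -39, -1]
  -1 > parent -9 at index 1, swap → [37, -1, -49, -39, -9]
insert 19:
  append 19 at index 5 → [37, -1, -49, -39, -9, 19]
  19 > parent -49 at index 2, swap → [37, -1, 19, -39, -9, -49]
extract-max → returns 37:
  remove root 37; move last element -49 to root → [-49, -1, 19, -39, -9]
  -49 vs larger child 19 at index 2, swap → [19, -1, -49, -39, -9]
insert 49:
  append 49 at index 5 → [19, -1, -49, -39, -9, 49]
  49 > parent -49 at index 2, swap → [19, -1, 49, -39, -9, -49]
  49 > parent 19 at index 0, swap → [49, -1, 19, -39, -9, -49]
insert -19:
  append -19 at index 6 → [49, -1, 19, -39, -9, -49, -19] (no swap needed)
extract-max → returns 49:
  remove root 49; move last element -19 to root → [-19, -1, 19, -39, -9, -49]
  -19 vs larger child 19 at index 2, swap → [19, -1, -19, -39, -9, -49]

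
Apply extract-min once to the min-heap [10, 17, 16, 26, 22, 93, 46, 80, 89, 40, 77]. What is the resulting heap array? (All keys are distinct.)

[16, 17, 46, 26, 22, 93, 77, 80, 89, 40]

remove root 10; move last element 77 to root → [77, 17, 16, 26, 22, 93, 46, 80, 89, 40]
77 vs smaller child 16 at index 2, swap → [16, 17, 77, 26, 22, 93, 46, 80, 89, 40]
77 vs smaller child 46 at index 6, swap → [16, 17, 46, 26, 22, 93, 77, 80, 89, 40]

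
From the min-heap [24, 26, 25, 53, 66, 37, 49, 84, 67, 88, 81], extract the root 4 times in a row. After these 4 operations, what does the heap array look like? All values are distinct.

[49, 53, 81, 67, 66, 84, 88]

extract-min #1 returns 24:
  remove root 24; move last element 81 to root → [81, 26, 25, 53, 66, 37, 49, 84, 67, 88]
  81 vs smaller child 25 at index 2, swap → [25, 26, 81, 53, 66, 37, 49, 84, 67, 88]
  81 vs smaller child 37 at index 5, swap → [25, 26, 37, 53, 66, 81, 49, 84, 67, 88]
extract-min #2 returns 25:
  remove root 25; move last element 88 to root → [88, 26, 37, 53, 66, 81, 49, 84, 67]
  88 vs smaller child 26 at index 1, swap → [26, 88, 37, 53, 66, 81, 49, 84, 67]
  88 vs smaller child 53 at index 3, swap → [26, 53, 37, 88, 66, 81, 49, 84, 67]
  88 vs smaller child 67 at index 8, swap → [26, 53, 37, 67, 66, 81, 49, 84, 88]
extract-min #3 returns 26:
  remove root 26; move last element 88 to root → [88, 53, 37, 67, 66, 81, 49, 84]
  88 vs smaller child 37 at index 2, swap → [37, 53, 88, 67, 66, 81, 49, 84]
  88 vs smaller child 49 at index 6, swap → [37, 53, 49, 67, 66, 81, 88, 84]
extract-min #4 returns 37:
  remove root 37; move last element 84 to root → [84, 53, 49, 67, 66, 81, 88]
  84 vs smaller child 49 at index 2, swap → [49, 53, 84, 67, 66, 81, 88]
  84 vs smaller child 81 at index 5, swap → [49, 53, 81, 67, 66, 84, 88]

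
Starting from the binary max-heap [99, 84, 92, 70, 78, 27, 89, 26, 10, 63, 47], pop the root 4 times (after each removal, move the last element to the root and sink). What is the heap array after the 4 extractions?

[78, 70, 63, 26, 10, 27, 47]

extract-max #1 returns 99:
  remove root 99; move last element 47 to root → [47, 84, 92, 70, 78, 27, 89, 26, 10, 63]
  47 vs larger child 92 at index 2, swap → [92, 84, 47, 70, 78, 27, 89, 26, 10, 63]
  47 vs larger child 89 at index 6, swap → [92, 84, 89, 70, 78, 27, 47, 26, 10, 63]
extract-max #2 returns 92:
  remove root 92; move last element 63 to root → [63, 84, 89, 70, 78, 27, 47, 26, 10]
  63 vs larger child 89 at index 2, swap → [89, 84, 63, 70, 78, 27, 47, 26, 10]
extract-max #3 returns 89:
  remove root 89; move last element 10 to root → [10, 84, 63, 70, 78, 27, 47, 26]
  10 vs larger child 84 at index 1, swap → [84, 10, 63, 70, 78, 27, 47, 26]
  10 vs larger child 78 at index 4, swap → [84, 78, 63, 70, 10, 27, 47, 26]
extract-max #4 returns 84:
  remove root 84; move last element 26 to root → [26, 78, 63, 70, 10, 27, 47]
  26 vs larger child 78 at index 1, swap → [78, 26, 63, 70, 10, 27, 47]
  26 vs larger child 70 at index 3, swap → [78, 70, 63, 26, 10, 27, 47]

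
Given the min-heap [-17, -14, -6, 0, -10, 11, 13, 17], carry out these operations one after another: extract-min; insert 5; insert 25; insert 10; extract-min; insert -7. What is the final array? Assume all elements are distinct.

extract-min → returns -17:
  remove root -17; move last element 17 to root → [17, -14, -6, 0, -10, 11, 13]
  17 vs smaller child -14 at index 1, swap → [-14, 17, -6, 0, -10, 11, 13]
  17 vs smaller child -10 at index 4, swap → [-14, -10, -6, 0, 17, 11, 13]
insert 5:
  append 5 at index 7 → [-14, -10, -6, 0, 17, 11, 13, 5] (no swap needed)
insert 25:
  append 25 at index 8 → [-14, -10, -6, 0, 17, 11, 13, 5, 25] (no swap needed)
insert 10:
  append 10 at index 9 → [-14, -10, -6, 0, 17, 11, 13, 5, 25, 10]
  10 < parent 17 at index 4, swap → [-14, -10, -6, 0, 10, 11, 13, 5, 25, 17]
extract-min → returns -14:
  remove root -14; move last element 17 to root → [17, -10, -6, 0, 10, 11, 13, 5, 25]
  17 vs smaller child -10 at index 1, swap → [-10, 17, -6, 0, 10, 11, 13, 5, 25]
  17 vs smaller child 0 at index 3, swap → [-10, 0, -6, 17, 10, 11, 13, 5, 25]
  17 vs smaller child 5 at index 7, swap → [-10, 0, -6, 5, 10, 11, 13, 17, 25]
insert -7:
  append -7 at index 9 → [-10, 0, -6, 5, 10, 11, 13, 17, 25, -7]
  -7 < parent 10 at index 4, swap → [-10, 0, -6, 5, -7, 11, 13, 17, 25, 10]
  -7 < parent 0 at index 1, swap → [-10, -7, -6, 5, 0, 11, 13, 17, 25, 10]

[-10, -7, -6, 5, 0, 11, 13, 17, 25, 10]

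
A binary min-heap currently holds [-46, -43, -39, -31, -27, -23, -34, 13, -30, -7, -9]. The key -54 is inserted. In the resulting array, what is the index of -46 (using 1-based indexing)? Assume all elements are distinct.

append -54 at index 12 → [-46, -43, -39, -31, -27, -23, -34, 13, -30, -7, -9, -54]
-54 < parent -23 at index 6, swap → [-46, -43, -39, -31, -27, -54, -34, 13, -30, -7, -9, -23]
-54 < parent -39 at index 3, swap → [-46, -43, -54, -31, -27, -39, -34, 13, -30, -7, -9, -23]
-54 < parent -46 at index 1, swap → [-54, -43, -46, -31, -27, -39, -34, 13, -30, -7, -9, -23]
resulting array: [-54, -43, -46, -31, -27, -39, -34, 13, -30, -7, -9, -23]

3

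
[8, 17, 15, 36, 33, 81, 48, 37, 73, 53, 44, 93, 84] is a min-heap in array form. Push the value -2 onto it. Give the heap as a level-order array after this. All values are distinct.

[-2, 17, 8, 36, 33, 81, 15, 37, 73, 53, 44, 93, 84, 48]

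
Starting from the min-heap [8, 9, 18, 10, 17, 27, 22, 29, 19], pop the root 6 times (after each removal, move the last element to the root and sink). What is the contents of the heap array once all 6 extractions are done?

extract-min #1 returns 8:
  remove root 8; move last element 19 to root → [19, 9, 18, 10, 17, 27, 22, 29]
  19 vs smaller child 9 at index 1, swap → [9, 19, 18, 10, 17, 27, 22, 29]
  19 vs smaller child 10 at index 3, swap → [9, 10, 18, 19, 17, 27, 22, 29]
extract-min #2 returns 9:
  remove root 9; move last element 29 to root → [29, 10, 18, 19, 17, 27, 22]
  29 vs smaller child 10 at index 1, swap → [10, 29, 18, 19, 17, 27, 22]
  29 vs smaller child 17 at index 4, swap → [10, 17, 18, 19, 29, 27, 22]
extract-min #3 returns 10:
  remove root 10; move last element 22 to root → [22, 17, 18, 19, 29, 27]
  22 vs smaller child 17 at index 1, swap → [17, 22, 18, 19, 29, 27]
  22 vs smaller child 19 at index 3, swap → [17, 19, 18, 22, 29, 27]
extract-min #4 returns 17:
  remove root 17; move last element 27 to root → [27, 19, 18, 22, 29]
  27 vs smaller child 18 at index 2, swap → [18, 19, 27, 22, 29]
extract-min #5 returns 18:
  remove root 18; move last element 29 to root → [29, 19, 27, 22]
  29 vs smaller child 19 at index 1, swap → [19, 29, 27, 22]
  29 vs only child 22 at index 3, swap → [19, 22, 27, 29]
extract-min #6 returns 19:
  remove root 19; move last element 29 to root → [29, 22, 27]
  29 vs smaller child 22 at index 1, swap → [22, 29, 27]

[22, 29, 27]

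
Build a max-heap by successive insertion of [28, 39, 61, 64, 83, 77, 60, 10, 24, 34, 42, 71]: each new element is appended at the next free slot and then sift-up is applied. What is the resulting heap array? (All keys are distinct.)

[83, 64, 77, 28, 61, 71, 60, 10, 24, 34, 42, 39]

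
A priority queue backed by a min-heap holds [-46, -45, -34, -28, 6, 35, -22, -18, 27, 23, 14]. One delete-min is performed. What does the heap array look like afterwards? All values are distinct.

remove root -46; move last element 14 to root → [14, -45, -34, -28, 6, 35, -22, -18, 27, 23]
14 vs smaller child -45 at index 1, swap → [-45, 14, -34, -28, 6, 35, -22, -18, 27, 23]
14 vs smaller child -28 at index 3, swap → [-45, -28, -34, 14, 6, 35, -22, -18, 27, 23]
14 vs smaller child -18 at index 7, swap → [-45, -28, -34, -18, 6, 35, -22, 14, 27, 23]

[-45, -28, -34, -18, 6, 35, -22, 14, 27, 23]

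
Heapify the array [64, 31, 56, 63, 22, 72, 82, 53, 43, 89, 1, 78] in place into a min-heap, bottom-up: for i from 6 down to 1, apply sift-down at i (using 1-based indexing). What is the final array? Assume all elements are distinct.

[1, 22, 56, 43, 31, 72, 82, 53, 63, 89, 64, 78]

sift down from index 6: already satisfies heap property
sift down from index 5:
  22 vs smaller child 1 at index 11, swap → [64, 31, 56, 63, 1, 72, 82, 53, 43, 89, 22, 78]
sift down from index 4:
  63 vs smaller child 43 at index 9, swap → [64, 31, 56, 43, 1, 72, 82, 53, 63, 89, 22, 78]
sift down from index 3: already satisfies heap property
sift down from index 2:
  31 vs smaller child 1 at index 5, swap → [64, 1, 56, 43, 31, 72, 82, 53, 63, 89, 22, 78]
  31 vs smaller child 22 at index 11, swap → [64, 1, 56, 43, 22, 72, 82, 53, 63, 89, 31, 78]
sift down from index 1:
  64 vs smaller child 1 at index 2, swap → [1, 64, 56, 43, 22, 72, 82, 53, 63, 89, 31, 78]
  64 vs smaller child 22 at index 5, swap → [1, 22, 56, 43, 64, 72, 82, 53, 63, 89, 31, 78]
  64 vs smaller child 31 at index 11, swap → [1, 22, 56, 43, 31, 72, 82, 53, 63, 89, 64, 78]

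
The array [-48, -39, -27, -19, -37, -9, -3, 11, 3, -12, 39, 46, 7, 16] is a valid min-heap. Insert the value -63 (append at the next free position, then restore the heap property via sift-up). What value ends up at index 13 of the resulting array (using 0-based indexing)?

append -63 at index 14 → [-48, -39, -27, -19, -37, -9, -3, 11, 3, -12, 39, 46, 7, 16, -63]
-63 < parent -3 at index 6, swap → [-48, -39, -27, -19, -37, -9, -63, 11, 3, -12, 39, 46, 7, 16, -3]
-63 < parent -27 at index 2, swap → [-48, -39, -63, -19, -37, -9, -27, 11, 3, -12, 39, 46, 7, 16, -3]
-63 < parent -48 at index 0, swap → [-63, -39, -48, -19, -37, -9, -27, 11, 3, -12, 39, 46, 7, 16, -3]
resulting array: [-63, -39, -48, -19, -37, -9, -27, 11, 3, -12, 39, 46, 7, 16, -3]

16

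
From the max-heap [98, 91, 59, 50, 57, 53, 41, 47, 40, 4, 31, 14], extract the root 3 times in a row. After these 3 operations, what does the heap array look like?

extract-max #1 returns 98:
  remove root 98; move last element 14 to root → [14, 91, 59, 50, 57, 53, 41, 47, 40, 4, 31]
  14 vs larger child 91 at index 1, swap → [91, 14, 59, 50, 57, 53, 41, 47, 40, 4, 31]
  14 vs larger child 57 at index 4, swap → [91, 57, 59, 50, 14, 53, 41, 47, 40, 4, 31]
  14 vs larger child 31 at index 10, swap → [91, 57, 59, 50, 31, 53, 41, 47, 40, 4, 14]
extract-max #2 returns 91:
  remove root 91; move last element 14 to root → [14, 57, 59, 50, 31, 53, 41, 47, 40, 4]
  14 vs larger child 59 at index 2, swap → [59, 57, 14, 50, 31, 53, 41, 47, 40, 4]
  14 vs larger child 53 at index 5, swap → [59, 57, 53, 50, 31, 14, 41, 47, 40, 4]
extract-max #3 returns 59:
  remove root 59; move last element 4 to root → [4, 57, 53, 50, 31, 14, 41, 47, 40]
  4 vs larger child 57 at index 1, swap → [57, 4, 53, 50, 31, 14, 41, 47, 40]
  4 vs larger child 50 at index 3, swap → [57, 50, 53, 4, 31, 14, 41, 47, 40]
  4 vs larger child 47 at index 7, swap → [57, 50, 53, 47, 31, 14, 41, 4, 40]

[57, 50, 53, 47, 31, 14, 41, 4, 40]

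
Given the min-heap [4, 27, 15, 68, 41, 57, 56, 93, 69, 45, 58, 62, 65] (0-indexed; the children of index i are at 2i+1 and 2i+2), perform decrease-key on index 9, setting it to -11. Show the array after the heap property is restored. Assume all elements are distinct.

set index 9 from 45 to -11 → [4, 27, 15, 68, 41, 57, 56, 93, 69, -11, 58, 62, 65]
-11 < parent 41 at index 4, swap → [4, 27, 15, 68, -11, 57, 56, 93, 69, 41, 58, 62, 65]
-11 < parent 27 at index 1, swap → [4, -11, 15, 68, 27, 57, 56, 93, 69, 41, 58, 62, 65]
-11 < parent 4 at index 0, swap → [-11, 4, 15, 68, 27, 57, 56, 93, 69, 41, 58, 62, 65]

[-11, 4, 15, 68, 27, 57, 56, 93, 69, 41, 58, 62, 65]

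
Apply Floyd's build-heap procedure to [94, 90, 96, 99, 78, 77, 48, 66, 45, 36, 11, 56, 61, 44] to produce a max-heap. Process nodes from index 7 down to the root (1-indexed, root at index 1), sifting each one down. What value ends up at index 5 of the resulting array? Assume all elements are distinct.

sift down from index 7: already satisfies heap property
sift down from index 6: already satisfies heap property
sift down from index 5: already satisfies heap property
sift down from index 4: already satisfies heap property
sift down from index 3: already satisfies heap property
sift down from index 2:
  90 vs larger child 99 at index 4, swap → [94, 99, 96, 90, 78, 77, 48, 66, 45, 36, 11, 56, 61, 44]
sift down from index 1:
  94 vs larger child 99 at index 2, swap → [99, 94, 96, 90, 78, 77, 48, 66, 45, 36, 11, 56, 61, 44]
resulting array: [99, 94, 96, 90, 78, 77, 48, 66, 45, 36, 11, 56, 61, 44]

78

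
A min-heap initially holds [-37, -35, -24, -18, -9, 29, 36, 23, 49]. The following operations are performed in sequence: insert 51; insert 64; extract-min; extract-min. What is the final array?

[-24, -18, 29, 23, -9, 51, 36, 64, 49]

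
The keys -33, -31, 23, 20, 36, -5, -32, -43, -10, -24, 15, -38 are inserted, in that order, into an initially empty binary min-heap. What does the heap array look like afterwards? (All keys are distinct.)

Insert -33:
  append -33 at index 0 → [-33] (no swap needed)
Insert -31:
  append -31 at index 1 → [-33, -31] (no swap needed)
Insert 23:
  append 23 at index 2 → [-33, -31, 23] (no swap needed)
Insert 20:
  append 20 at index 3 → [-33, -31, 23, 20] (no swap needed)
Insert 36:
  append 36 at index 4 → [-33, -31, 23, 20, 36] (no swap needed)
Insert -5:
  append -5 at index 5 → [-33, -31, 23, 20, 36, -5]
  -5 < parent 23 at index 2, swap → [-33, -31, -5, 20, 36, 23]
Insert -32:
  append -32 at index 6 → [-33, -31, -5, 20, 36, 23, -32]
  -32 < parent -5 at index 2, swap → [-33, -31, -32, 20, 36, 23, -5]
Insert -43:
  append -43 at index 7 → [-33, -31, -32, 20, 36, 23, -5, -43]
  -43 < parent 20 at index 3, swap → [-33, -31, -32, -43, 36, 23, -5, 20]
  -43 < parent -31 at index 1, swap → [-33, -43, -32, -31, 36, 23, -5, 20]
  -43 < parent -33 at index 0, swap → [-43, -33, -32, -31, 36, 23, -5, 20]
Insert -10:
  append -10 at index 8 → [-43, -33, -32, -31, 36, 23, -5, 20, -10] (no swap needed)
Insert -24:
  append -24 at index 9 → [-43, -33, -32, -31, 36, 23, -5, 20, -10, -24]
  -24 < parent 36 at index 4, swap → [-43, -33, -32, -31, -24, 23, -5, 20, -10, 36]
Insert 15:
  append 15 at index 10 → [-43, -33, -32, -31, -24, 23, -5, 20, -10, 36, 15] (no swap needed)
Insert -38:
  append -38 at index 11 → [-43, -33, -32, -31, -24, 23, -5, 20, -10, 36, 15, -38]
  -38 < parent 23 at index 5, swap → [-43, -33, -32, -31, -24, -38, -5, 20, -10, 36, 15, 23]
  -38 < parent -32 at index 2, swap → [-43, -33, -38, -31, -24, -32, -5, 20, -10, 36, 15, 23]

[-43, -33, -38, -31, -24, -32, -5, 20, -10, 36, 15, 23]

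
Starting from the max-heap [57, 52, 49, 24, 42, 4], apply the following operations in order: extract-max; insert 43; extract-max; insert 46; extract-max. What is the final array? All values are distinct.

[46, 42, 43, 24, 4]

extract-max → returns 57:
  remove root 57; move last element 4 to root → [4, 52, 49, 24, 42]
  4 vs larger child 52 at index 1, swap → [52, 4, 49, 24, 42]
  4 vs larger child 42 at index 4, swap → [52, 42, 49, 24, 4]
insert 43:
  append 43 at index 5 → [52, 42, 49, 24, 4, 43] (no swap needed)
extract-max → returns 52:
  remove root 52; move last element 43 to root → [43, 42, 49, 24, 4]
  43 vs larger child 49 at index 2, swap → [49, 42, 43, 24, 4]
insert 46:
  append 46 at index 5 → [49, 42, 43, 24, 4, 46]
  46 > parent 43 at index 2, swap → [49, 42, 46, 24, 4, 43]
extract-max → returns 49:
  remove root 49; move last element 43 to root → [43, 42, 46, 24, 4]
  43 vs larger child 46 at index 2, swap → [46, 42, 43, 24, 4]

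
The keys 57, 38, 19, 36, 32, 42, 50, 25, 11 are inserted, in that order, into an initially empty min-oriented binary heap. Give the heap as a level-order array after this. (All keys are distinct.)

[11, 19, 38, 25, 36, 42, 50, 57, 32]

Insert 57:
  append 57 at index 0 → [57] (no swap needed)
Insert 38:
  append 38 at index 1 → [57, 38]
  38 < parent 57 at index 0, swap → [38, 57]
Insert 19:
  append 19 at index 2 → [38, 57, 19]
  19 < parent 38 at index 0, swap → [19, 57, 38]
Insert 36:
  append 36 at index 3 → [19, 57, 38, 36]
  36 < parent 57 at index 1, swap → [19, 36, 38, 57]
Insert 32:
  append 32 at index 4 → [19, 36, 38, 57, 32]
  32 < parent 36 at index 1, swap → [19, 32, 38, 57, 36]
Insert 42:
  append 42 at index 5 → [19, 32, 38, 57, 36, 42] (no swap needed)
Insert 50:
  append 50 at index 6 → [19, 32, 38, 57, 36, 42, 50] (no swap needed)
Insert 25:
  append 25 at index 7 → [19, 32, 38, 57, 36, 42, 50, 25]
  25 < parent 57 at index 3, swap → [19, 32, 38, 25, 36, 42, 50, 57]
  25 < parent 32 at index 1, swap → [19, 25, 38, 32, 36, 42, 50, 57]
Insert 11:
  append 11 at index 8 → [19, 25, 38, 32, 36, 42, 50, 57, 11]
  11 < parent 32 at index 3, swap → [19, 25, 38, 11, 36, 42, 50, 57, 32]
  11 < parent 25 at index 1, swap → [19, 11, 38, 25, 36, 42, 50, 57, 32]
  11 < parent 19 at index 0, swap → [11, 19, 38, 25, 36, 42, 50, 57, 32]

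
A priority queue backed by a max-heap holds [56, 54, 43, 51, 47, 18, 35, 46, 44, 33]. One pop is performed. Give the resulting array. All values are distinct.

remove root 56; move last element 33 to root → [33, 54, 43, 51, 47, 18, 35, 46, 44]
33 vs larger child 54 at index 1, swap → [54, 33, 43, 51, 47, 18, 35, 46, 44]
33 vs larger child 51 at index 3, swap → [54, 51, 43, 33, 47, 18, 35, 46, 44]
33 vs larger child 46 at index 7, swap → [54, 51, 43, 46, 47, 18, 35, 33, 44]

[54, 51, 43, 46, 47, 18, 35, 33, 44]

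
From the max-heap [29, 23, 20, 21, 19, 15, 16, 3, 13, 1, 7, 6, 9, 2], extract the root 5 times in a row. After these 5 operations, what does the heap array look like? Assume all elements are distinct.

[16, 13, 15, 7, 9, 1, 6, 3, 2]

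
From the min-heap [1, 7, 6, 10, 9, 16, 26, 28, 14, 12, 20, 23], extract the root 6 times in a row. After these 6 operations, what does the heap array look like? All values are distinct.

[14, 20, 16, 28, 26, 23]

extract-min #1 returns 1:
  remove root 1; move last element 23 to root → [23, 7, 6, 10, 9, 16, 26, 28, 14, 12, 20]
  23 vs smaller child 6 at index 2, swap → [6, 7, 23, 10, 9, 16, 26, 28, 14, 12, 20]
  23 vs smaller child 16 at index 5, swap → [6, 7, 16, 10, 9, 23, 26, 28, 14, 12, 20]
extract-min #2 returns 6:
  remove root 6; move last element 20 to root → [20, 7, 16, 10, 9, 23, 26, 28, 14, 12]
  20 vs smaller child 7 at index 1, swap → [7, 20, 16, 10, 9, 23, 26, 28, 14, 12]
  20 vs smaller child 9 at index 4, swap → [7, 9, 16, 10, 20, 23, 26, 28, 14, 12]
  20 vs only child 12 at index 9, swap → [7, 9, 16, 10, 12, 23, 26, 28, 14, 20]
extract-min #3 returns 7:
  remove root 7; move last element 20 to root → [20, 9, 16, 10, 12, 23, 26, 28, 14]
  20 vs smaller child 9 at index 1, swap → [9, 20, 16, 10, 12, 23, 26, 28, 14]
  20 vs smaller child 10 at index 3, swap → [9, 10, 16, 20, 12, 23, 26, 28, 14]
  20 vs smaller child 14 at index 8, swap → [9, 10, 16, 14, 12, 23, 26, 28, 20]
extract-min #4 returns 9:
  remove root 9; move last element 20 to root → [20, 10, 16, 14, 12, 23, 26, 28]
  20 vs smaller child 10 at index 1, swap → [10, 20, 16, 14, 12, 23, 26, 28]
  20 vs smaller child 12 at index 4, swap → [10, 12, 16, 14, 20, 23, 26, 28]
extract-min #5 returns 10:
  remove root 10; move last element 28 to root → [28, 12, 16, 14, 20, 23, 26]
  28 vs smaller child 12 at index 1, swap → [12, 28, 16, 14, 20, 23, 26]
  28 vs smaller child 14 at index 3, swap → [12, 14, 16, 28, 20, 23, 26]
extract-min #6 returns 12:
  remove root 12; move last element 26 to root → [26, 14, 16, 28, 20, 23]
  26 vs smaller child 14 at index 1, swap → [14, 26, 16, 28, 20, 23]
  26 vs smaller child 20 at index 4, swap → [14, 20, 16, 28, 26, 23]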